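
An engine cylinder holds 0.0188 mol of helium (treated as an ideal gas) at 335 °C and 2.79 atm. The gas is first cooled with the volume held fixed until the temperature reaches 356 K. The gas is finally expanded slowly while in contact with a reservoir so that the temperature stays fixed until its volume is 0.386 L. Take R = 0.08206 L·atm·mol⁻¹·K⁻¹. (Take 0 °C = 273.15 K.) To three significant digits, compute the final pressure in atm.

P₃ ≈ 1.42 atm

Convert: T₁ = 608.1 K.
From PV = nRT: V₁ = nRT₁/P₁ = 0.3363 L.
V constant ⇒ P ∝ T: V₂ = V₁; P₂ = P₁·(T₂/T₁) = 1.633 atm.
Isothermal, so P V is constant: T₃ = T₂; P₃ = P₂·(V₂/V₃) = 1.423 atm.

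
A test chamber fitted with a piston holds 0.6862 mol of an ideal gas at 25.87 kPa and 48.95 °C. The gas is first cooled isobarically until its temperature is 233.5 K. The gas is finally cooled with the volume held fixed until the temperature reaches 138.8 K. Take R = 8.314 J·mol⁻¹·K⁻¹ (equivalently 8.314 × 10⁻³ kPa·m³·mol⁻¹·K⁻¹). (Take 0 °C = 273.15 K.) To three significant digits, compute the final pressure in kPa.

Convert: T₁ = 322.1 K.
From PV = nRT: V₁ = nRT₁/P₁ = 0.07103 m³.
Isobaric, so V/T is constant: P₂ = P₁; V₂ = V₁·(T₂/T₁) = 0.05149 m³.
V constant ⇒ P ∝ T: V₃ = V₂; P₃ = P₂·(T₃/T₂) = 15.38 kPa.

P₃ ≈ 15.4 kPa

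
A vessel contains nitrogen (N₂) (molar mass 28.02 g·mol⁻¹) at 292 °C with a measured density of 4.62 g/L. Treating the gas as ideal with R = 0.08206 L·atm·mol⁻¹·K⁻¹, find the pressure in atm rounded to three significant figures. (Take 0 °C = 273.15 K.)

P ≈ 7.65 atm

ρ = PM/(RT) ⇒ P = ρRT/M = (4.62 × 0.08206 × 565.1) / 28.02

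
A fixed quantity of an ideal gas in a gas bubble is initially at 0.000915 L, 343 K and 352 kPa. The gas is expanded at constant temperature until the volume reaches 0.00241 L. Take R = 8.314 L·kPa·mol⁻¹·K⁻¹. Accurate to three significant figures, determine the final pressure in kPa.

Isothermal, so P V is constant: T₂ = T₁; P₂ = P₁·(V₁/V₂) = 133.6 kPa.

P₂ ≈ 134 kPa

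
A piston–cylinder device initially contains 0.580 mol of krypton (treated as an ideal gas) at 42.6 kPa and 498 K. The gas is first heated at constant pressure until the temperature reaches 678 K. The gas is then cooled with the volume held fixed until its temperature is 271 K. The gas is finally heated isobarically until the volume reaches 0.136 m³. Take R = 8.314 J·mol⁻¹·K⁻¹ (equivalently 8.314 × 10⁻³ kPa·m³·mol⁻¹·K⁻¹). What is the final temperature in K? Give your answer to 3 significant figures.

From PV = nRT: V₁ = nRT₁/P₁ = 0.05637 m³.
P constant ⇒ V ∝ T: P₂ = P₁; V₂ = V₁·(T₂/T₁) = 0.07675 m³.
Isochoric, so P/T is constant: V₃ = V₂; P₃ = P₂·(T₃/T₂) = 17.03 kPa.
Isobaric, so V/T is constant: P₄ = P₃; T₄ = T₃·(V₄/V₃) = 480.2 K.

T₄ ≈ 480 K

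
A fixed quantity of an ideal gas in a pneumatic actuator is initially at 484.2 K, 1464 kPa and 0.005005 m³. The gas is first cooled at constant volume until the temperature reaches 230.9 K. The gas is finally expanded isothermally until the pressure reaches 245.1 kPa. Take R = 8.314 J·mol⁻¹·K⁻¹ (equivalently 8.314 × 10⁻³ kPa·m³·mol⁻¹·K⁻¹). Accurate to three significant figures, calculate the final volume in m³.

V₃ ≈ 0.0143 m³

V constant ⇒ P ∝ T: V₂ = V₁; P₂ = P₁·(T₂/T₁) = 698.1 kPa.
T constant ⇒ Boyle's law P V = const: T₃ = T₂; V₃ = V₂·(P₂/P₃) = 0.01426 m³.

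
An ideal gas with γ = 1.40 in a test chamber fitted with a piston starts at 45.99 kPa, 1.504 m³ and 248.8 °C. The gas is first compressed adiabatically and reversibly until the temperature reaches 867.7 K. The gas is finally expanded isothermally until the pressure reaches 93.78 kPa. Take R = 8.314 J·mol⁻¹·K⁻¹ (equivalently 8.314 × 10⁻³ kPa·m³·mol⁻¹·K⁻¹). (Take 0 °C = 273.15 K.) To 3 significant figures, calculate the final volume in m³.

Convert: T₁ = 522.0 K.
Adiabatic (γ = 1.40), T V^(γ−1) and P V^γ constant: P₂ = P₁·(T₂/T₁)^(γ/(γ−1)) = 272.4 kPa; V₂ = V₁·(T₁/T₂)^(1/(γ−1)) = 0.4221 m³.
Isothermal, so P V is constant: T₃ = T₂; V₃ = V₂·(P₂/P₃) = 1.226 m³.

V₃ ≈ 1.23 m³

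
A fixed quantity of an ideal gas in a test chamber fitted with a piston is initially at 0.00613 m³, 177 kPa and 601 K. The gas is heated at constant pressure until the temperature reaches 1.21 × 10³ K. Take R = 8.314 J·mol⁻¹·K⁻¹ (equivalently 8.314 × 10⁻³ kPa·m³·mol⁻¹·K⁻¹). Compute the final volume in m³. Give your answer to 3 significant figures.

V₂ ≈ 0.0123 m³

P constant ⇒ V ∝ T: P₂ = P₁; V₂ = V₁·(T₂/T₁) = 0.01234 m³.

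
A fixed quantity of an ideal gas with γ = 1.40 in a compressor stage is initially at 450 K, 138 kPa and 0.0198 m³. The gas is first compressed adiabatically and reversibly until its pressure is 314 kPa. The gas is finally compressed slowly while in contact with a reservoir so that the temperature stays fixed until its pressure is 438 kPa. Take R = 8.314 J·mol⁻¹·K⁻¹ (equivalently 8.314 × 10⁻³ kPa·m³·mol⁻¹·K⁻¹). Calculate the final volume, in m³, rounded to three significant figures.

Adiabatic (γ = 1.40), T V^(γ−1) and P V^γ constant: T₂ = T₁·(P₂/P₁)^((γ−1)/γ) = 569.2 K; V₂ = V₁·(P₁/P₂)^(1/γ) = 0.01101 m³.
T constant ⇒ Boyle's law P V = const: T₃ = T₂; V₃ = V₂·(P₂/P₃) = 0.007890 m³.

V₃ ≈ 0.00789 m³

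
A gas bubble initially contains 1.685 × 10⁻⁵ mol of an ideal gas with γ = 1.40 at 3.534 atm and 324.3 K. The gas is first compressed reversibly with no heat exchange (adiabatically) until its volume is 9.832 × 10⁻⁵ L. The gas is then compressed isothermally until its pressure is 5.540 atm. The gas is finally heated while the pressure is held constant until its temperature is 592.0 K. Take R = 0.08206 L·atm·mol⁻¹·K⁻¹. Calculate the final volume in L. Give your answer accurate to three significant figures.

From PV = nRT: V₁ = nRT₁/P₁ = 0.0001269 L.
Adiabatic (γ = 1.40), T V^(γ−1) and P V^γ constant: T₂ = T₁·(V₁/V₂)^(γ−1) = 359.1 K; P₂ = P₁·(V₁/V₂)^γ = 5.051 atm.
T constant ⇒ Boyle's law P V = const: T₃ = T₂; V₃ = V₂·(P₂/P₃) = 8.963e-05 L.
Isobaric, so V/T is constant: P₄ = P₃; V₄ = V₃·(T₄/T₃) = 0.0001478 L.

V₄ ≈ 0.000148 L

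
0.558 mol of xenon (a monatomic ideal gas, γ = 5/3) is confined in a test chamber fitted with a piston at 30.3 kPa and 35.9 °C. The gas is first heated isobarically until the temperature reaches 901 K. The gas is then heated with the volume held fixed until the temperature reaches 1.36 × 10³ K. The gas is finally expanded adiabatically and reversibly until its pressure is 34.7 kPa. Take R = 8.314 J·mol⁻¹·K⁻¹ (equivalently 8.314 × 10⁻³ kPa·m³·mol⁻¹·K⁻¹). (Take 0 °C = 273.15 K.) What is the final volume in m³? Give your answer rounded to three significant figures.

Convert: T₁ = 309.0 K.
From PV = nRT: V₁ = nRT₁/P₁ = 0.04732 m³.
P constant ⇒ V ∝ T: P₂ = P₁; V₂ = V₁·(T₂/T₁) = 0.1380 m³.
V constant ⇒ P ∝ T: V₃ = V₂; P₃ = P₂·(T₃/T₂) = 45.74 kPa.
Adiabatic (γ = 5/3), T V^(γ−1) and P V^γ constant: T₄ = T₃·(P₄/P₃)^((γ−1)/γ) = 1218 K; V₄ = V₃·(P₃/P₄)^(1/γ) = 0.1628 m³.

V₄ ≈ 0.163 m³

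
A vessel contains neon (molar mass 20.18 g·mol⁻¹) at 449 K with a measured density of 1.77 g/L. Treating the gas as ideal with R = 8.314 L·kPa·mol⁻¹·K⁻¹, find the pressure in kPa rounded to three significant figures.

ρ = PM/(RT) ⇒ P = ρRT/M = (1.77 × 8.314 × 449.0) / 20.18

P ≈ 327 kPa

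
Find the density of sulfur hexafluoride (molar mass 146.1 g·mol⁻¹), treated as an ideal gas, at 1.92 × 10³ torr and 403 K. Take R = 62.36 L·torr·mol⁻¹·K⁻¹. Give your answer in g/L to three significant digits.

ρ = PM/(RT) = (1.92e+03 × 146.1) / (62.36 × 403.0)

ρ ≈ 11.2 g/L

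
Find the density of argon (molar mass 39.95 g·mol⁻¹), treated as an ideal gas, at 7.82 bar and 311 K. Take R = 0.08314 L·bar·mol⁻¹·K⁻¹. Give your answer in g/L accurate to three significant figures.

ρ ≈ 12.1 g/L

ρ = PM/(RT) = (7.82 × 39.95) / (0.08314 × 311.0)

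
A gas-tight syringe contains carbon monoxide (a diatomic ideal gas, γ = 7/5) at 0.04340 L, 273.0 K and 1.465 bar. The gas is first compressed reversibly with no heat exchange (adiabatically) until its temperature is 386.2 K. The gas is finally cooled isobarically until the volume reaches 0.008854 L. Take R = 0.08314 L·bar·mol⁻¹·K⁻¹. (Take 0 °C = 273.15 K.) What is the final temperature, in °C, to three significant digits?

T₃ ≈ -85.6 °C

Adiabatic (γ = 7/5), T V^(γ−1) and P V^γ constant: P₂ = P₁·(T₂/T₁)^(γ/(γ−1)) = 4.933 bar; V₂ = V₁·(T₁/T₂)^(1/(γ−1)) = 0.01823 L.
Isobaric, so V/T is constant: P₃ = P₂; T₃ = T₂·(V₃/V₂) = 187.5 K.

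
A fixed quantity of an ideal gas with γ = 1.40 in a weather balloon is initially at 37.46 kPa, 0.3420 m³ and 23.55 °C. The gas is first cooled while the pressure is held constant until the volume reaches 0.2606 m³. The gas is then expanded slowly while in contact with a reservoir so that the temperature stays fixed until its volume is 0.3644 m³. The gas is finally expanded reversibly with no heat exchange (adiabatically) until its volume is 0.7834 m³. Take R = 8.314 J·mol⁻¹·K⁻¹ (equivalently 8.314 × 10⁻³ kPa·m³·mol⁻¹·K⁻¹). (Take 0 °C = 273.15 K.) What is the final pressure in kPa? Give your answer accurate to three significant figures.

P₄ ≈ 9.17 kPa

Convert: T₁ = 296.7 K.
P constant ⇒ V ∝ T: P₂ = P₁; T₂ = T₁·(V₂/V₁) = 226.1 K.
T constant ⇒ Boyle's law P V = const: T₃ = T₂; P₃ = P₂·(V₂/V₃) = 26.79 kPa.
Reversible adiabatic, γ = 1.40: T₄ = T₃·(V₃/V₄)^(γ−1) = 166.5 K; P₄ = P₃·(V₃/V₄)^γ = 9.175 kPa.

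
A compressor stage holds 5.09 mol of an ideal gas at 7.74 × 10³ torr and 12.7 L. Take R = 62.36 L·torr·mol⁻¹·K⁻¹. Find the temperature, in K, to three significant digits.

PV = nRT ⇒ T = PV/(nR) = (7.74e+03 × 12.7) / (5.09 × 62.36)

T ≈ 310 K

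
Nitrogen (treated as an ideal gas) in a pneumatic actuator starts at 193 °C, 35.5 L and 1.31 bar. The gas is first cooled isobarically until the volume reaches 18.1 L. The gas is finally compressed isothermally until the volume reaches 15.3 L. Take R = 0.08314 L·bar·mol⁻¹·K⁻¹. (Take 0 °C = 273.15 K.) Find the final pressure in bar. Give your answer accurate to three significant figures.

Convert: T₁ = 466.1 K.
P constant ⇒ V ∝ T: P₂ = P₁; T₂ = T₁·(V₂/V₁) = 237.7 K.
T constant ⇒ Boyle's law P V = const: T₃ = T₂; P₃ = P₂·(V₂/V₃) = 1.550 bar.

P₃ ≈ 1.55 bar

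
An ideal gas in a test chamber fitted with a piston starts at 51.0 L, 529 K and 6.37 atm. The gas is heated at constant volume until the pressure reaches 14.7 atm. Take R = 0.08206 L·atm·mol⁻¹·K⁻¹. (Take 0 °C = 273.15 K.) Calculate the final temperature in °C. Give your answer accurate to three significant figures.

V constant ⇒ P ∝ T: V₂ = V₁; T₂ = T₁·(P₂/P₁) = 1221 K.

T₂ ≈ 948 °C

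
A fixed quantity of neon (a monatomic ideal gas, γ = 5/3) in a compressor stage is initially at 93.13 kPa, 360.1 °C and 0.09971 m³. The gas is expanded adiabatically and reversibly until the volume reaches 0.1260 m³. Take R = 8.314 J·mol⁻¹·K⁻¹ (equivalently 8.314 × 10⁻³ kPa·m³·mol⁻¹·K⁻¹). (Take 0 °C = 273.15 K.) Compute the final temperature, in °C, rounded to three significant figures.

T₂ ≈ 269 °C

Convert: T₁ = 633.2 K.
Adiabatic (γ = 5/3), T V^(γ−1) and P V^γ constant: T₂ = T₁·(V₁/V₂)^(γ−1) = 541.8 K; P₂ = P₁·(V₁/V₂)^γ = 63.05 kPa.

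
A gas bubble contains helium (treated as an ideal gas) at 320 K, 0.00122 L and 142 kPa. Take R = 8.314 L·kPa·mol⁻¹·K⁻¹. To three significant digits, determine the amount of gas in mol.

n ≈ 6.51e-05 mol

PV = nRT ⇒ n = PV/(RT) = (142 × 0.00122) / (8.314 × 320)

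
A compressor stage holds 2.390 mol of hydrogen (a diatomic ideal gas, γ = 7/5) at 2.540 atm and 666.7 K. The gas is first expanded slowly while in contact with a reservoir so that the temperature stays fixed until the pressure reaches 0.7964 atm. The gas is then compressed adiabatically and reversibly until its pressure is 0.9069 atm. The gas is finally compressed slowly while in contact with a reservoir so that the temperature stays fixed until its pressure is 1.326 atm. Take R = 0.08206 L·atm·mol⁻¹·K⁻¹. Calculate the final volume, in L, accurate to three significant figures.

From PV = nRT: V₁ = nRT₁/P₁ = 51.48 L.
Isothermal, so P V is constant: T₂ = T₁; V₂ = V₁·(P₁/P₂) = 164.2 L.
Reversible adiabatic, γ = 7/5: T₃ = T₂·(P₃/P₂)^((γ−1)/γ) = 691.9 K; V₃ = V₂·(P₂/P₃)^(1/γ) = 149.6 L.
T constant ⇒ Boyle's law P V = const: T₄ = T₃; V₄ = V₃·(P₃/P₄) = 102.3 L.

V₄ ≈ 102 L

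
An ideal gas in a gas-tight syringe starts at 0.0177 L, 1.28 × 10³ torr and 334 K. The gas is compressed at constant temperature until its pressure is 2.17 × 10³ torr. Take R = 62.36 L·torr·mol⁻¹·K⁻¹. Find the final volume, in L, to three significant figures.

V₂ ≈ 0.0104 L

T constant ⇒ Boyle's law P V = const: T₂ = T₁; V₂ = V₁·(P₁/P₂) = 0.01044 L.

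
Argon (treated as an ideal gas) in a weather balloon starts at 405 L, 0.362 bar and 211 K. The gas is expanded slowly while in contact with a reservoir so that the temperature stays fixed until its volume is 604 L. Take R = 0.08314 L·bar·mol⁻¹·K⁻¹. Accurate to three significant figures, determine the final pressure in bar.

P₂ ≈ 0.243 bar

Isothermal, so P V is constant: T₂ = T₁; P₂ = P₁·(V₁/V₂) = 0.2427 bar.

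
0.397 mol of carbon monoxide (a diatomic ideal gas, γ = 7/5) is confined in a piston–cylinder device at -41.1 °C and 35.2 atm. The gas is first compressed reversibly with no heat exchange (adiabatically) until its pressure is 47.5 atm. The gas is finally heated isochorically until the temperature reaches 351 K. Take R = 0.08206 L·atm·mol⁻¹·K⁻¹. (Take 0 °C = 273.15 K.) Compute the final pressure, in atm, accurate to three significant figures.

Convert: T₁ = 232.0 K.
From PV = nRT: V₁ = nRT₁/P₁ = 0.2148 L.
Reversible adiabatic, γ = 7/5: T₂ = T₁·(P₂/P₁)^((γ−1)/γ) = 252.8 K; V₂ = V₁·(P₁/P₂)^(1/γ) = 0.1734 L.
V constant ⇒ P ∝ T: V₃ = V₂; P₃ = P₂·(T₃/T₂) = 65.95 atm.

P₃ ≈ 66.0 atm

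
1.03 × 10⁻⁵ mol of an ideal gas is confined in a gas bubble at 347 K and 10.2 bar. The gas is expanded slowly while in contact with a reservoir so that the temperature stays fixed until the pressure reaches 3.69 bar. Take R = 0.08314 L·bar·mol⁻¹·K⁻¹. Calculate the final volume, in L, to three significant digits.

V₂ ≈ 8.05e-05 L

From PV = nRT: V₁ = nRT₁/P₁ = 2.913e-05 L.
Isothermal, so P V is constant: T₂ = T₁; V₂ = V₁·(P₁/P₂) = 8.053e-05 L.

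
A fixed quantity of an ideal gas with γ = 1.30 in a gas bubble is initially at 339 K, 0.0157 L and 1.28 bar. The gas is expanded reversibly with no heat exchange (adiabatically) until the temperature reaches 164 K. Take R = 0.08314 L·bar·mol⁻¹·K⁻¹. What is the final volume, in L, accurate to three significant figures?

V₂ ≈ 0.177 L

Adiabatic (γ = 1.30), T V^(γ−1) and P V^γ constant: P₂ = P₁·(T₂/T₁)^(γ/(γ−1)) = 0.05504 bar; V₂ = V₁·(T₁/T₂)^(1/(γ−1)) = 0.1766 L.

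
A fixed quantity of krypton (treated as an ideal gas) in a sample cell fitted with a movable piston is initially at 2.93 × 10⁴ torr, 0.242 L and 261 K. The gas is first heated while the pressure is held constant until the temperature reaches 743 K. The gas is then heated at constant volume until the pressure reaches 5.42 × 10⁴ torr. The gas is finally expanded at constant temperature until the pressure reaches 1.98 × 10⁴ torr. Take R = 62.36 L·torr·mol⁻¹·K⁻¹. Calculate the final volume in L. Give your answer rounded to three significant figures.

Isobaric, so V/T is constant: P₂ = P₁; V₂ = V₁·(T₂/T₁) = 0.6889 L.
Isochoric, so P/T is constant: V₃ = V₂; T₃ = T₂·(P₃/P₂) = 1374 K.
Isothermal, so P V is constant: T₄ = T₃; V₄ = V₃·(P₃/P₄) = 1.886 L.

V₄ ≈ 1.89 L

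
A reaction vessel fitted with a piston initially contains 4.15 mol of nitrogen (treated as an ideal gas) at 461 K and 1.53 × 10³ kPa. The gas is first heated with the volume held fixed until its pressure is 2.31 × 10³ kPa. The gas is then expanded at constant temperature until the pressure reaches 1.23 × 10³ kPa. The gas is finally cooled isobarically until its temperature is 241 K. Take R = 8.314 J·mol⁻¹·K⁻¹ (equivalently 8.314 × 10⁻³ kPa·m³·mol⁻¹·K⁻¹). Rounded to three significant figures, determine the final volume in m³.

V₄ ≈ 0.00676 m³

From PV = nRT: V₁ = nRT₁/P₁ = 0.01040 m³.
V constant ⇒ P ∝ T: V₂ = V₁; T₂ = T₁·(P₂/P₁) = 696.0 K.
Isothermal, so P V is constant: T₃ = T₂; V₃ = V₂·(P₂/P₃) = 0.01952 m³.
P constant ⇒ V ∝ T: P₄ = P₃; V₄ = V₃·(T₄/T₃) = 0.006760 m³.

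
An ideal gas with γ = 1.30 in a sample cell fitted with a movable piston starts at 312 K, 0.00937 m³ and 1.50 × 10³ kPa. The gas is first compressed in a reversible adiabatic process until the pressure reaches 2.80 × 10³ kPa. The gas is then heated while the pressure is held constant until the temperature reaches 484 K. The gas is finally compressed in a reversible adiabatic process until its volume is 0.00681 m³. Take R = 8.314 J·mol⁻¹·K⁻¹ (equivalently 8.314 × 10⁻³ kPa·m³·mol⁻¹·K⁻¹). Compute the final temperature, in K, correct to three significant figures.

T₄ ≈ 504 K

Reversible adiabatic, γ = 1.30: T₂ = T₁·(P₂/P₁)^((γ−1)/γ) = 360.3 K; V₂ = V₁·(P₁/P₂)^(1/γ) = 0.005797 m³.
Isobaric, so V/T is constant: P₃ = P₂; V₃ = V₂·(T₃/T₂) = 0.007787 m³.
Reversible adiabatic, γ = 1.30: T₄ = T₃·(V₃/V₄)^(γ−1) = 503.9 K; P₄ = P₃·(V₃/V₄)^γ = 3333 kPa.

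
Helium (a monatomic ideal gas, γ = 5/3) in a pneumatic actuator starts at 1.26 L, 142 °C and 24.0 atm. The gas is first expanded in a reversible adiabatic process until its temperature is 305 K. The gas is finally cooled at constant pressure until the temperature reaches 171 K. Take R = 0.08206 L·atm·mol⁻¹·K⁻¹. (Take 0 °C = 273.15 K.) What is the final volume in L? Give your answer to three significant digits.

V₃ ≈ 1.12 L

Convert: T₁ = 415.1 K.
Adiabatic (γ = 5/3), T V^(γ−1) and P V^γ constant: P₂ = P₁·(T₂/T₁)^(γ/(γ−1)) = 11.10 atm; V₂ = V₁·(T₁/T₂)^(1/(γ−1)) = 2.001 L.
P constant ⇒ V ∝ T: P₃ = P₂; V₃ = V₂·(T₃/T₂) = 1.122 L.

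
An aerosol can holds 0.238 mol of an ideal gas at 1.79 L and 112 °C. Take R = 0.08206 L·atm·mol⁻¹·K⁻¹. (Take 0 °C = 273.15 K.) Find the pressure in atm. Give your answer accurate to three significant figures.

Convert: T = 385.15 K.
PV = nRT ⇒ P = nRT/V = (0.238 × 0.08206 × 385.15) / 1.79

P ≈ 4.20 atm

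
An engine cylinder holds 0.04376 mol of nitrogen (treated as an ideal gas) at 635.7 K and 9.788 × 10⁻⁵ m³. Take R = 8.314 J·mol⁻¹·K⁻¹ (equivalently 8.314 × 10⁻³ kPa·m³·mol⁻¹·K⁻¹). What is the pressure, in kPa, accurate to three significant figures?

PV = nRT ⇒ P = nRT/V = (0.04376 × 8.314 × 10⁻³ × 635.7) / 9.788e-05

P ≈ 2.36e+03 kPa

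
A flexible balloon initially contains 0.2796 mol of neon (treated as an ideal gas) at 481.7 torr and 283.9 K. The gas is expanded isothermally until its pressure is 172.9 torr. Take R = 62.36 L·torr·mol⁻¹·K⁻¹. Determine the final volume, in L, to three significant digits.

From PV = nRT: V₁ = nRT₁/P₁ = 10.28 L.
Isothermal, so P V is constant: T₂ = T₁; V₂ = V₁·(P₁/P₂) = 28.63 L.

V₂ ≈ 28.6 L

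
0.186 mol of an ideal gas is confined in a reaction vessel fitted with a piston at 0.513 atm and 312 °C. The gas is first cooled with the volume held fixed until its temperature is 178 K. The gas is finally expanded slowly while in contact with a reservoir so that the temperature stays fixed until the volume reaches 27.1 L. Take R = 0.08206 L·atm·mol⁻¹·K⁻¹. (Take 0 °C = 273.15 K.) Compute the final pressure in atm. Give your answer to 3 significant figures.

P₃ ≈ 0.100 atm

Convert: T₁ = 585.1 K.
From PV = nRT: V₁ = nRT₁/P₁ = 17.41 L.
V constant ⇒ P ∝ T: V₂ = V₁; P₂ = P₁·(T₂/T₁) = 0.1561 atm.
T constant ⇒ Boyle's law P V = const: T₃ = T₂; P₃ = P₂·(V₂/V₃) = 0.1003 atm.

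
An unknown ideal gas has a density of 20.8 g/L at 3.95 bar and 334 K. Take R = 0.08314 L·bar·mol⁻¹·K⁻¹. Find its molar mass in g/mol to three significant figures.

M ≈ 146 g/mol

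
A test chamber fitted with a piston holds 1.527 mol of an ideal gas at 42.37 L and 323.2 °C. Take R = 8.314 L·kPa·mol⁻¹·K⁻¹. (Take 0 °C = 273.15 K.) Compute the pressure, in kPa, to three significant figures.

P ≈ 179 kPa

Convert: T = 596.35 K.
PV = nRT ⇒ P = nRT/V = (1.527 × 8.314 × 596.35) / 42.37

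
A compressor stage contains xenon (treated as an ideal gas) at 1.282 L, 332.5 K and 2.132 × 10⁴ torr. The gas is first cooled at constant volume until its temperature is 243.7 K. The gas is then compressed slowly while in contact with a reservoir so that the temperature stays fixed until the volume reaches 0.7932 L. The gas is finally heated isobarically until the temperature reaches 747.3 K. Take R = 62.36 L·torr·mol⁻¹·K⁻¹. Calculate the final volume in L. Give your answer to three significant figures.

V constant ⇒ P ∝ T: V₂ = V₁; P₂ = P₁·(T₂/T₁) = 1.563e+04 torr.
T constant ⇒ Boyle's law P V = const: T₃ = T₂; P₃ = P₂·(V₂/V₃) = 2.526e+04 torr.
Isobaric, so V/T is constant: P₄ = P₃; V₄ = V₃·(T₄/T₃) = 2.432 L.

V₄ ≈ 2.43 L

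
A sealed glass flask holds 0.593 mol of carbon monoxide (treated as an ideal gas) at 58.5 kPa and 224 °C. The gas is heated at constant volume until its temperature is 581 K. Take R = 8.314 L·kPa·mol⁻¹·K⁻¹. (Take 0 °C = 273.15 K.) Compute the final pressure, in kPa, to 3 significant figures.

Convert: T₁ = 497.1 K.
From PV = nRT: V₁ = nRT₁/P₁ = 41.90 L.
V constant ⇒ P ∝ T: V₂ = V₁; P₂ = P₁·(T₂/T₁) = 68.37 kPa.

P₂ ≈ 68.4 kPa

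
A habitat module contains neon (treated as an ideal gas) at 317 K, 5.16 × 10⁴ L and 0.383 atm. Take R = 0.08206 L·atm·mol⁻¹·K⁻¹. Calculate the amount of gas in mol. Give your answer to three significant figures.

n ≈ 760 mol

PV = nRT ⇒ n = PV/(RT) = (0.383 × 5.16e+04) / (0.08206 × 317)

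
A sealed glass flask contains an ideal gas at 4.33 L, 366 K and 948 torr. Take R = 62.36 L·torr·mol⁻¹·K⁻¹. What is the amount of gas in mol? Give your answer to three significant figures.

n ≈ 0.180 mol

PV = nRT ⇒ n = PV/(RT) = (948 × 4.33) / (62.36 × 366)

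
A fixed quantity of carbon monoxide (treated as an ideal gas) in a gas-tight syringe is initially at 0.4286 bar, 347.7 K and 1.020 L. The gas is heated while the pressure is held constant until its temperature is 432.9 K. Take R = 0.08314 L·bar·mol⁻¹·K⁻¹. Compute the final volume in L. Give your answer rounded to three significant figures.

V₂ ≈ 1.27 L

Isobaric, so V/T is constant: P₂ = P₁; V₂ = V₁·(T₂/T₁) = 1.270 L.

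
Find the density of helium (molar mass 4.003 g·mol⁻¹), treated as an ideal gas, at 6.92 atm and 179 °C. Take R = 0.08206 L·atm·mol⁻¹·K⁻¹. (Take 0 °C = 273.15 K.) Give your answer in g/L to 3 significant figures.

ρ = PM/(RT) = (6.92 × 4.003) / (0.08206 × 452.1)

ρ ≈ 0.747 g/L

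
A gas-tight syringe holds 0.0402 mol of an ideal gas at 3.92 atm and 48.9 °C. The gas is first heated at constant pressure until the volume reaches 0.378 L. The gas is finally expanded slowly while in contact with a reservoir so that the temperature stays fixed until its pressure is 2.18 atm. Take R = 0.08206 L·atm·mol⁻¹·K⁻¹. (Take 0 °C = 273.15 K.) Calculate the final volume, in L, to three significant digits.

V₃ ≈ 0.680 L

Convert: T₁ = 322.0 K.
From PV = nRT: V₁ = nRT₁/P₁ = 0.2710 L.
P constant ⇒ V ∝ T: P₂ = P₁; T₂ = T₁·(V₂/V₁) = 449.2 K.
Isothermal, so P V is constant: T₃ = T₂; V₃ = V₂·(P₂/P₃) = 0.6797 L.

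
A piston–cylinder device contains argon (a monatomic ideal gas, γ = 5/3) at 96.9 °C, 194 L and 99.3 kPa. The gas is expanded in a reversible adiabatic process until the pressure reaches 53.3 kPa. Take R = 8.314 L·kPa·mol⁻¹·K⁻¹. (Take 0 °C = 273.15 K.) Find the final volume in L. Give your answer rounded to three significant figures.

V₂ ≈ 282 L

Convert: T₁ = 370.0 K.
Adiabatic (γ = 5/3), T V^(γ−1) and P V^γ constant: T₂ = T₁·(P₂/P₁)^((γ−1)/γ) = 288.5 K; V₂ = V₁·(P₁/P₂)^(1/γ) = 281.8 L.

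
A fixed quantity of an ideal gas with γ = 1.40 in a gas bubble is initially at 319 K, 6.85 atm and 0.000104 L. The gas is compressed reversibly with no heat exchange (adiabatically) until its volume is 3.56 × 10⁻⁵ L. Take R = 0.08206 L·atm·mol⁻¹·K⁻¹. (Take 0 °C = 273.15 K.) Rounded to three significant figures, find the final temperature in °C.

Adiabatic (γ = 1.40), T V^(γ−1) and P V^γ constant: T₂ = T₁·(V₁/V₂)^(γ−1) = 489.8 K; P₂ = P₁·(V₁/V₂)^γ = 30.73 atm.

T₂ ≈ 217 °C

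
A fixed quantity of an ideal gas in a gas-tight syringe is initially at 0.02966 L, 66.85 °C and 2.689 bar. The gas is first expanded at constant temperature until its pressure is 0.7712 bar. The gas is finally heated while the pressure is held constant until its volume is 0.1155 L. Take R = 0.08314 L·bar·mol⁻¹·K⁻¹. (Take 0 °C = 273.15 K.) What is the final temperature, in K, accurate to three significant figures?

Convert: T₁ = 340.0 K.
T constant ⇒ Boyle's law P V = const: T₂ = T₁; V₂ = V₁·(P₁/P₂) = 0.1034 L.
Isobaric, so V/T is constant: P₃ = P₂; T₃ = T₂·(V₃/V₂) = 379.7 K.

T₃ ≈ 380 K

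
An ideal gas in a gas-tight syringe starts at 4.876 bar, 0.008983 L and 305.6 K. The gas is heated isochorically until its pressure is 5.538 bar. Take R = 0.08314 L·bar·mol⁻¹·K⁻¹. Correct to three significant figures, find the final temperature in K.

T₂ ≈ 347 K

V constant ⇒ P ∝ T: V₂ = V₁; T₂ = T₁·(P₂/P₁) = 347.1 K.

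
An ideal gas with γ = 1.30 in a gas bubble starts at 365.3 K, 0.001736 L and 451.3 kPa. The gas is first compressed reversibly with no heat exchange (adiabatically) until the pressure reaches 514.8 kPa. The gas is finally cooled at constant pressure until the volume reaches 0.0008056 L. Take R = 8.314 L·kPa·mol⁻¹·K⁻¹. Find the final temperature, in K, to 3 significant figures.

Adiabatic (γ = 1.30), T V^(γ−1) and P V^γ constant: T₂ = T₁·(P₂/P₁)^((γ−1)/γ) = 376.6 K; V₂ = V₁·(P₁/P₂)^(1/γ) = 0.001569 L.
Isobaric, so V/T is constant: P₃ = P₂; T₃ = T₂·(V₃/V₂) = 193.4 K.

T₃ ≈ 193 K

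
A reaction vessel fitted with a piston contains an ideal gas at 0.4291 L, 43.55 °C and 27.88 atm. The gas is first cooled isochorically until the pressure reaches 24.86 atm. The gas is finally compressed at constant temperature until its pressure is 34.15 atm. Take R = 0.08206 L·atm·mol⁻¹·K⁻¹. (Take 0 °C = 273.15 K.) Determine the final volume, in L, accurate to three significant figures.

V₃ ≈ 0.312 L

Convert: T₁ = 316.7 K.
Isochoric, so P/T is constant: V₂ = V₁; T₂ = T₁·(P₂/P₁) = 282.4 K.
T constant ⇒ Boyle's law P V = const: T₃ = T₂; V₃ = V₂·(P₂/P₃) = 0.3124 L.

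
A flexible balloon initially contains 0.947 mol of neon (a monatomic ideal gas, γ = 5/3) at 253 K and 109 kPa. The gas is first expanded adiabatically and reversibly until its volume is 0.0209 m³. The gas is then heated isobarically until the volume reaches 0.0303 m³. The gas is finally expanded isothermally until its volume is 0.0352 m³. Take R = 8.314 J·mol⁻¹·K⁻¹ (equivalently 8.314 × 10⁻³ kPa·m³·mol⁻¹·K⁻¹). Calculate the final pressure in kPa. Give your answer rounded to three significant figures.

From PV = nRT: V₁ = nRT₁/P₁ = 0.01827 m³.
Adiabatic (γ = 5/3), T V^(γ−1) and P V^γ constant: T₂ = T₁·(V₁/V₂)^(γ−1) = 231.3 K; P₂ = P₁·(V₁/V₂)^γ = 87.15 kPa.
Isobaric, so V/T is constant: P₃ = P₂; T₃ = T₂·(V₃/V₂) = 335.4 K.
Isothermal, so P V is constant: T₄ = T₃; P₄ = P₃·(V₃/V₄) = 75.02 kPa.

P₄ ≈ 75.0 kPa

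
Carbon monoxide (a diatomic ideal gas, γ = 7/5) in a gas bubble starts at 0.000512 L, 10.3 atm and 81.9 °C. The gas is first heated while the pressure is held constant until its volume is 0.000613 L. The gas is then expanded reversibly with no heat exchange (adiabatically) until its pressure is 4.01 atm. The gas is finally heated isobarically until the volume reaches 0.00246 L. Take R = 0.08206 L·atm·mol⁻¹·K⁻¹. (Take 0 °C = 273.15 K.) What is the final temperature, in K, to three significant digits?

T₄ ≈ 664 K

Convert: T₁ = 355.0 K.
P constant ⇒ V ∝ T: P₂ = P₁; T₂ = T₁·(V₂/V₁) = 425.1 K.
Reversible adiabatic, γ = 7/5: T₃ = T₂·(P₃/P₂)^((γ−1)/γ) = 324.7 K; V₃ = V₂·(P₂/P₃)^(1/γ) = 0.001203 L.
P constant ⇒ V ∝ T: P₄ = P₃; T₄ = T₃·(V₄/V₃) = 664.1 K.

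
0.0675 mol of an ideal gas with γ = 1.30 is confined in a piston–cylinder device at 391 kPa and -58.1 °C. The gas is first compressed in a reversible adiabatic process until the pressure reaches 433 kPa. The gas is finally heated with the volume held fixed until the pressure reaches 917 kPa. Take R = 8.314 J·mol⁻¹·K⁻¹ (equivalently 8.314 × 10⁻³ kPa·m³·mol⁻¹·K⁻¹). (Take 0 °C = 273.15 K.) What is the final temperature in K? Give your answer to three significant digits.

T₃ ≈ 466 K

Convert: T₁ = 215.0 K.
From PV = nRT: V₁ = nRT₁/P₁ = 0.0003087 m³.
Reversible adiabatic, γ = 1.30: T₂ = T₁·(P₂/P₁)^((γ−1)/γ) = 220.2 K; V₂ = V₁·(P₁/P₂)^(1/γ) = 0.0002854 m³.
V constant ⇒ P ∝ T: V₃ = V₂; T₃ = T₂·(P₃/P₂) = 466.3 K.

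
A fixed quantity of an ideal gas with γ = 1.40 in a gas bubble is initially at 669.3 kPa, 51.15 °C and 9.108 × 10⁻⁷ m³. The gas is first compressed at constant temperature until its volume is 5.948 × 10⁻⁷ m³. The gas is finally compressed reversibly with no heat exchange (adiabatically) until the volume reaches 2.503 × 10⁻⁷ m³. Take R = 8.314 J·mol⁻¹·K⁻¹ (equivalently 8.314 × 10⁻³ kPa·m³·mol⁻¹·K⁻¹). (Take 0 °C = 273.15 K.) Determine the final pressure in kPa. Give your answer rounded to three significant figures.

Convert: T₁ = 324.3 K.
T constant ⇒ Boyle's law P V = const: T₂ = T₁; P₂ = P₁·(V₁/V₂) = 1025 kPa.
Reversible adiabatic, γ = 1.40: T₃ = T₂·(V₂/V₃)^(γ−1) = 458.5 K; P₃ = P₂·(V₂/V₃)^γ = 3443 kPa.

P₃ ≈ 3.44e+03 kPa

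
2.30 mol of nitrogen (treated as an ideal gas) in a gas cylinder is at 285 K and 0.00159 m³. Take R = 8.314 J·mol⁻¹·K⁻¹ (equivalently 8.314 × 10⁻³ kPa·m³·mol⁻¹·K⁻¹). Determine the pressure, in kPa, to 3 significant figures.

PV = nRT ⇒ P = nRT/V = (2.30 × 8.314 × 10⁻³ × 285) / 0.00159

P ≈ 3.43e+03 kPa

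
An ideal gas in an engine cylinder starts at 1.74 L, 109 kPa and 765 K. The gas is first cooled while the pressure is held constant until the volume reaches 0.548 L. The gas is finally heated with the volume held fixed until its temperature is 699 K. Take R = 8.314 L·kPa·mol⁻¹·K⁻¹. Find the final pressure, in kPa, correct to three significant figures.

P₃ ≈ 316 kPa

P constant ⇒ V ∝ T: P₂ = P₁; T₂ = T₁·(V₂/V₁) = 240.9 K.
V constant ⇒ P ∝ T: V₃ = V₂; P₃ = P₂·(T₃/T₂) = 316.2 kPa.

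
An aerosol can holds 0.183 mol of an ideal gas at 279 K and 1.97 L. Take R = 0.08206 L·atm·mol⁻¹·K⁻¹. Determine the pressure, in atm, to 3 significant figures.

P ≈ 2.13 atm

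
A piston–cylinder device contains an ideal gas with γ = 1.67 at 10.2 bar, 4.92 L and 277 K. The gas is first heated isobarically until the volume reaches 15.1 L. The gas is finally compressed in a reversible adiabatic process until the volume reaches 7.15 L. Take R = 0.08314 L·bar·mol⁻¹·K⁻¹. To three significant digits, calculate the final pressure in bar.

P₃ ≈ 35.5 bar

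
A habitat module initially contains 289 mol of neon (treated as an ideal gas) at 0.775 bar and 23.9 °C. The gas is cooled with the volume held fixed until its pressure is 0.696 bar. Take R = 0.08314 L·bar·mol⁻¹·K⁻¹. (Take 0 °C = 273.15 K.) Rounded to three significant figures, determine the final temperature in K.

T₂ ≈ 267 K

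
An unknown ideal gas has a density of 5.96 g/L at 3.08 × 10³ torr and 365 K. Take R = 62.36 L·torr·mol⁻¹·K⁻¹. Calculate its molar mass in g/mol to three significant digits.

ρ = PM/(RT) ⇒ M = ρRT/P = (5.96 × 62.36 × 365.0) / 3.08e+03

M ≈ 44.0 g/mol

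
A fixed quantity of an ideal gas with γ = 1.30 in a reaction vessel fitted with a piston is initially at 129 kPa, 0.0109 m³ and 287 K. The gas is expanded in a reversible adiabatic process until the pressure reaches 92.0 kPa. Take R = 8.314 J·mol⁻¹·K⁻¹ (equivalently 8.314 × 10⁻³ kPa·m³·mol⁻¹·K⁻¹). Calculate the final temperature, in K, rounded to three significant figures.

Adiabatic (γ = 1.30), T V^(γ−1) and P V^γ constant: T₂ = T₁·(P₂/P₁)^((γ−1)/γ) = 265.5 K; V₂ = V₁·(P₁/P₂)^(1/γ) = 0.01414 m³.

T₂ ≈ 265 K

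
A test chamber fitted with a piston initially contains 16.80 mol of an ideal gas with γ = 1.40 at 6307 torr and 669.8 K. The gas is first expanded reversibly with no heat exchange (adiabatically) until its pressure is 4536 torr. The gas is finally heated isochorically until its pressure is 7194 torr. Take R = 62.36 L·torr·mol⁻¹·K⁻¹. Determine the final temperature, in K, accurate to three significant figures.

From PV = nRT: V₁ = nRT₁/P₁ = 111.3 L.
Adiabatic (γ = 1.40), T V^(γ−1) and P V^γ constant: T₂ = T₁·(P₂/P₁)^((γ−1)/γ) = 609.6 K; V₂ = V₁·(P₁/P₂)^(1/γ) = 140.8 L.
Isochoric, so P/T is constant: V₃ = V₂; T₃ = T₂·(P₃/P₂) = 966.8 K.

T₃ ≈ 967 K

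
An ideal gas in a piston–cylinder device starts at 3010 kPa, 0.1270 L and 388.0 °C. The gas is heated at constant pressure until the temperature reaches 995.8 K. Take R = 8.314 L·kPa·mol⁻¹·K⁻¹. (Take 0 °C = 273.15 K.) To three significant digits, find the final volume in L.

V₂ ≈ 0.191 L

Convert: T₁ = 661.1 K.
P constant ⇒ V ∝ T: P₂ = P₁; V₂ = V₁·(T₂/T₁) = 0.1913 L.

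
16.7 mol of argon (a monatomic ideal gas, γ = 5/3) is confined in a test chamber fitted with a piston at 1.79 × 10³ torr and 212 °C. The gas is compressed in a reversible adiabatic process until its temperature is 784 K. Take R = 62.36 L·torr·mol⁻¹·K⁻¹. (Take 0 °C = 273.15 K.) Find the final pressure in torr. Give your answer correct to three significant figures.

P₂ ≈ 5.94e+03 torr

Convert: T₁ = 485.1 K.
From PV = nRT: V₁ = nRT₁/P₁ = 282.3 L.
Adiabatic (γ = 5/3), T V^(γ−1) and P V^γ constant: P₂ = P₁·(T₂/T₁)^(γ/(γ−1)) = 5942 torr; V₂ = V₁·(T₁/T₂)^(1/(γ−1)) = 137.4 L.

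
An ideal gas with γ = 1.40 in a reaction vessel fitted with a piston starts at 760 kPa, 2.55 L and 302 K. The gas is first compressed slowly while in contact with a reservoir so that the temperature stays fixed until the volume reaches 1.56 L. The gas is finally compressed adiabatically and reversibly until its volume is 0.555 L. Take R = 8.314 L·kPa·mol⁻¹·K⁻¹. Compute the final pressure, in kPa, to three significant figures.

T constant ⇒ Boyle's law P V = const: T₂ = T₁; P₂ = P₁·(V₁/V₂) = 1242 kPa.
Adiabatic (γ = 1.40), T V^(γ−1) and P V^γ constant: T₃ = T₂·(V₂/V₃)^(γ−1) = 456.6 K; P₃ = P₂·(V₂/V₃)^γ = 5280 kPa.

P₃ ≈ 5.28e+03 kPa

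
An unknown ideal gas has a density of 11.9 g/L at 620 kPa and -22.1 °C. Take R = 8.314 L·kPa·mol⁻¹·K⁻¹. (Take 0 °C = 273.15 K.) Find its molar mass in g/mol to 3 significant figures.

ρ = PM/(RT) ⇒ M = ρRT/P = (11.9 × 8.314 × 251.0) / 620

M ≈ 40.1 g/mol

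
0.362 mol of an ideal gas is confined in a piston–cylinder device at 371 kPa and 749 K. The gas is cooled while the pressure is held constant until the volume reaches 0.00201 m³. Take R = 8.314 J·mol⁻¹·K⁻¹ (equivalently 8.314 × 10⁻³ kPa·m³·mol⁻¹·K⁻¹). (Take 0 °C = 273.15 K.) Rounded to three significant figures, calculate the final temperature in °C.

From PV = nRT: V₁ = nRT₁/P₁ = 0.006076 m³.
P constant ⇒ V ∝ T: P₂ = P₁; T₂ = T₁·(V₂/V₁) = 247.8 K.

T₂ ≈ -25.4 °C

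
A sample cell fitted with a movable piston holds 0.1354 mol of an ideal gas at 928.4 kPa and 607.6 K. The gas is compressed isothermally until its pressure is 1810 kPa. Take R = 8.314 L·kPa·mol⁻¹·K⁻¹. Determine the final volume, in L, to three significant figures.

V₂ ≈ 0.378 L

From PV = nRT: V₁ = nRT₁/P₁ = 0.7367 L.
Isothermal, so P V is constant: T₂ = T₁; V₂ = V₁·(P₁/P₂) = 0.3779 L.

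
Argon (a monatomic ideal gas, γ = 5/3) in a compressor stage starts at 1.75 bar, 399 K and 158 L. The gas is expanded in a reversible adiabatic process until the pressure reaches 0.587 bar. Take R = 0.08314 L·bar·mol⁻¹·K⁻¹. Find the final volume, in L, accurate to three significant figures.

V₂ ≈ 304 L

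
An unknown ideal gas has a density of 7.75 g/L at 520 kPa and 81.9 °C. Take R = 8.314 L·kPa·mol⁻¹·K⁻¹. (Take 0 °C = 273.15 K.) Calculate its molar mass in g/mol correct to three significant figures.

M ≈ 44.0 g/mol

ρ = PM/(RT) ⇒ M = ρRT/P = (7.75 × 8.314 × 355.0) / 520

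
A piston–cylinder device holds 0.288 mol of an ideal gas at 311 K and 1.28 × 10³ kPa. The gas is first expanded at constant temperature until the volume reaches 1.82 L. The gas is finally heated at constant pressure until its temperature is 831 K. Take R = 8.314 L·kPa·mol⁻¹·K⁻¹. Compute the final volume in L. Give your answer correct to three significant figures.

V₃ ≈ 4.86 L

From PV = nRT: V₁ = nRT₁/P₁ = 0.5818 L.
Isothermal, so P V is constant: T₂ = T₁; P₂ = P₁·(V₁/V₂) = 409.2 kPa.
P constant ⇒ V ∝ T: P₃ = P₂; V₃ = V₂·(T₃/T₂) = 4.863 L.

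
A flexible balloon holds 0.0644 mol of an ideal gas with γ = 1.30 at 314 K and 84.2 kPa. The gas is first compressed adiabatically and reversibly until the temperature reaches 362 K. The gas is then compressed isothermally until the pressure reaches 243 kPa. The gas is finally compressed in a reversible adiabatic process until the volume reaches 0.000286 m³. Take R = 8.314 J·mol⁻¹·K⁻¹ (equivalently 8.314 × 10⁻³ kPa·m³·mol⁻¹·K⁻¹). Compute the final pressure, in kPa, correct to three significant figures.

P₄ ≈ 922 kPa

From PV = nRT: V₁ = nRT₁/P₁ = 0.001997 m³.
Adiabatic (γ = 1.30), T V^(γ−1) and P V^γ constant: P₂ = P₁·(T₂/T₁)^(γ/(γ−1)) = 156.0 kPa; V₂ = V₁·(T₁/T₂)^(1/(γ−1)) = 0.001243 m³.
Isothermal, so P V is constant: T₃ = T₂; V₃ = V₂·(P₂/P₃) = 0.0007976 m³.
Adiabatic (γ = 1.30), T V^(γ−1) and P V^γ constant: T₄ = T₃·(V₃/V₄)^(γ−1) = 492.4 K; P₄ = P₃·(V₃/V₄)^γ = 921.9 kPa.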